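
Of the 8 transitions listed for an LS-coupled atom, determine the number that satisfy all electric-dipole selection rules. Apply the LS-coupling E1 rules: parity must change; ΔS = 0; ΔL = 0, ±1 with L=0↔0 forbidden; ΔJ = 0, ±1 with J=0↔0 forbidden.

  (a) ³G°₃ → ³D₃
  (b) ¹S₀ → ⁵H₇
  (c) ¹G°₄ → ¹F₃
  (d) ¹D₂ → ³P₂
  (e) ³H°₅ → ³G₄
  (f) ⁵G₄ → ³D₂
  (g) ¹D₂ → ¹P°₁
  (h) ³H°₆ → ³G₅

4

(a) forbidden (ΔL fails)
(b) forbidden (parity, ΔS, ΔL, ΔJ fail)
(c) allowed
(d) forbidden (parity, ΔS fail)
(e) allowed
(f) forbidden (parity, ΔS, ΔL, ΔJ fail)
(g) allowed
(h) allowed
Total allowed: 4 of 8.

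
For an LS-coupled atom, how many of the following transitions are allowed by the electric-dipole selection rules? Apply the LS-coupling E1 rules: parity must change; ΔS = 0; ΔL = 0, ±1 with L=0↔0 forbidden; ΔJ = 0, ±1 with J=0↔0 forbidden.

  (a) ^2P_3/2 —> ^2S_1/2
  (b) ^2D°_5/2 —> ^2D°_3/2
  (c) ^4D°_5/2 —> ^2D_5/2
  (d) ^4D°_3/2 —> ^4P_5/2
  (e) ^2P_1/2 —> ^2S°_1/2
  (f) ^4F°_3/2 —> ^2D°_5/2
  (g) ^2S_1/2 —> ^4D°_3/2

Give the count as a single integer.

2

(a) forbidden (parity fails)
(b) forbidden (parity fails)
(c) forbidden (ΔS fails)
(d) allowed
(e) allowed
(f) forbidden (parity, ΔS fail)
(g) forbidden (ΔS, ΔL fail)
Total allowed: 2 of 7.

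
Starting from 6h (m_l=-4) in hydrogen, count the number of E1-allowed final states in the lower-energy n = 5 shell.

2

E1 requires Δl = ±1, so l_f ∈ {4, 6}; with 0 ≤ l_f ≤ n_f−1 = 4, the allowed l_f values are {4}.
For l_f = 4: m_f ∈ {m_i−1, m_i, m_i+1} ∩ [−4, 4] = {-4, -3} → 2 states.
Total: 2.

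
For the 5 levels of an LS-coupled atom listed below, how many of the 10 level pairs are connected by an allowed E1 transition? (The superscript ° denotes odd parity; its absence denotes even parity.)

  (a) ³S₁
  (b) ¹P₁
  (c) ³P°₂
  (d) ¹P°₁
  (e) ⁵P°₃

(a)–(b): forbidden (parity, ΔS).
(a)–(c): allowed.
(a)–(d): forbidden (ΔS).
(a)–(e): forbidden (ΔS, ΔJ).
(b)–(c): forbidden (ΔS).
(b)–(d): allowed.
(b)–(e): forbidden (ΔS, ΔJ).
(c)–(d): forbidden (parity, ΔS).
(c)–(e): forbidden (parity, ΔS).
(d)–(e): forbidden (parity, ΔS, ΔJ).
Allowed pairs: 2 of 10.

2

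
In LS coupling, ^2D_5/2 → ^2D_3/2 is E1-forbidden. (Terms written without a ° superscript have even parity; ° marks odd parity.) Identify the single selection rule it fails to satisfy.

Initial level: S=1/2, L=2, J=5/2, parity even. Final level: S=1/2, L=2, J=3/2, parity even.
ΔL = 0, ±1 (not L=0↔0): L: 2 → 2, ΔL = +0 — satisfied.
Parity must change: even → even — violated.
ΔJ = 0, ±1 (not J=0↔0): J: 5/2 → 3/2, ΔJ = -1 — satisfied.
ΔS = 0: S: 1/2 → 1/2 — satisfied.

parity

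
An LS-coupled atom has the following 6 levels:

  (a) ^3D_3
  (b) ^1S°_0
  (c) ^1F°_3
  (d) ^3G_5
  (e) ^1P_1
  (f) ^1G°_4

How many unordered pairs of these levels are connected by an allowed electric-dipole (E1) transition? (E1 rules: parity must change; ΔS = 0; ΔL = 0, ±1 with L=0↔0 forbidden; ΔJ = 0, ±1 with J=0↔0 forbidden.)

(a)–(b): forbidden (ΔS, ΔL, ΔJ).
(a)–(c): forbidden (ΔS).
(a)–(d): forbidden (parity, ΔL, ΔJ).
(a)–(e): forbidden (parity, ΔS, ΔJ).
(a)–(f): forbidden (ΔS, ΔL).
(b)–(c): forbidden (parity, ΔL, ΔJ).
(b)–(d): forbidden (ΔS, ΔL, ΔJ).
(b)–(e): allowed.
(b)–(f): forbidden (parity, ΔL, ΔJ).
(c)–(d): forbidden (ΔS, ΔJ).
(c)–(e): forbidden (ΔL, ΔJ).
(c)–(f): forbidden (parity).
(d)–(e): forbidden (parity, ΔS, ΔL, ΔJ).
(d)–(f): forbidden (ΔS).
(e)–(f): forbidden (ΔL, ΔJ).
Allowed pairs: 1 of 15.

1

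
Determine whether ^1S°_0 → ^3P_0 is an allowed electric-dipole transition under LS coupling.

Initial level: S=0, L=0, J=0, parity odd. Final level: S=1, L=1, J=0, parity even.
ΔJ = 0, ±1 (not J=0↔0): J: 0 → 0, ΔJ = +0 — violated.
ΔL = 0, ±1 (not L=0↔0): L: 0 → 1, ΔL = +1 — satisfied.
ΔS = 0: S: 0 → 1 — violated.
Parity must change: odd → even — satisfied.
Rule(s) violated: ΔS, ΔJ.

forbidden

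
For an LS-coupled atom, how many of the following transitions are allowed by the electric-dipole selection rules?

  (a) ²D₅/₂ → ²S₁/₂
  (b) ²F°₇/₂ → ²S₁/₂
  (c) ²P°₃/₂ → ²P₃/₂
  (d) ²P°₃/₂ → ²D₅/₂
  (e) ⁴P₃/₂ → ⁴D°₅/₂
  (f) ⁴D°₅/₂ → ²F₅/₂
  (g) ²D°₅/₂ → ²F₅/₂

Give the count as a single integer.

(a) forbidden (parity, ΔL, ΔJ fail)
(b) forbidden (ΔL, ΔJ fail)
(c) allowed
(d) allowed
(e) allowed
(f) forbidden (ΔS fails)
(g) allowed
Total allowed: 4 of 7.

4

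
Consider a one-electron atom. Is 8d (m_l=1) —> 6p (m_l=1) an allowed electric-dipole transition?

allowed

Δl = 1 − 2 = -1; the E1 rule Δl = ±1 is ok.
Δm_l = 1 − (1) = +0. E1 requires Δm_l = 0, ±1: ok.
All E1 selection rules are satisfied.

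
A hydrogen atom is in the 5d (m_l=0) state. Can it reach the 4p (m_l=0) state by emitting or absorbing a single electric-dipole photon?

Δl = 1 − 2 = -1; the E1 rule Δl = ±1 is ok.
Δm_l = 0 − (0) = +0. E1 requires Δm_l = 0, ±1: ok.
All E1 selection rules are satisfied.

allowed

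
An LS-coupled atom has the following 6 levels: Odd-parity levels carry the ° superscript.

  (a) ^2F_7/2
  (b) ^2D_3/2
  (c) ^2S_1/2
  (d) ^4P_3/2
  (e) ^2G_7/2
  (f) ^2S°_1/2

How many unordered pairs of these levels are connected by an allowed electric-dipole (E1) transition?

(a)–(b): forbidden (parity, ΔJ).
(a)–(c): forbidden (parity, ΔL, ΔJ).
(a)–(d): forbidden (parity, ΔS, ΔL, ΔJ).
(a)–(e): forbidden (parity).
(a)–(f): forbidden (ΔL, ΔJ).
(b)–(c): forbidden (parity, ΔL).
(b)–(d): forbidden (parity, ΔS).
(b)–(e): forbidden (parity, ΔL, ΔJ).
(b)–(f): forbidden (ΔL).
(c)–(d): forbidden (parity, ΔS).
(c)–(e): forbidden (parity, ΔL, ΔJ).
(c)–(f): forbidden (ΔL).
(d)–(e): forbidden (parity, ΔS, ΔL, ΔJ).
(d)–(f): forbidden (ΔS).
(e)–(f): forbidden (ΔL, ΔJ).
Allowed pairs: 0 of 15.

0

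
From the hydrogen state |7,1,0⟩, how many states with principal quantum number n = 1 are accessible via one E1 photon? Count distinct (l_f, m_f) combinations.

1

E1 requires Δl = ±1, so l_f ∈ {0, 2}; with 0 ≤ l_f ≤ n_f−1 = 0, the allowed l_f values are {0}.
For l_f = 0: m_f ∈ {m_i−1, m_i, m_i+1} ∩ [−0, 0] = {0} → 1 state.
Total: 1.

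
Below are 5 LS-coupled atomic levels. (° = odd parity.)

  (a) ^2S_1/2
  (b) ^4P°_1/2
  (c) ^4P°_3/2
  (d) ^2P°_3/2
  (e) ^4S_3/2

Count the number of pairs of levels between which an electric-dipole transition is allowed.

3

(a)–(b): forbidden (ΔS).
(a)–(c): forbidden (ΔS).
(a)–(d): allowed.
(a)–(e): forbidden (parity, ΔS, ΔL).
(b)–(c): forbidden (parity).
(b)–(d): forbidden (parity, ΔS).
(b)–(e): allowed.
(c)–(d): forbidden (parity, ΔS).
(c)–(e): allowed.
(d)–(e): forbidden (ΔS).
Allowed pairs: 3 of 10.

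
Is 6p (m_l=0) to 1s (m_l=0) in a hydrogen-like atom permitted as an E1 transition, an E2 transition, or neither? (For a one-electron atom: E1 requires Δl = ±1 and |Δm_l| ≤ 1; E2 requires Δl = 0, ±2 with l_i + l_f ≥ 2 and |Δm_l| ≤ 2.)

Δl = 0 − 1 = -1; l_i + l_f = 1.
Δm_l = +0.
E1 (Δl = ±1, |Δm_l| ≤ 1): satisfied.
E2 (Δl = 0,±2, l_i+l_f ≥ 2, |Δm_l| ≤ 2): not satisfied.

E1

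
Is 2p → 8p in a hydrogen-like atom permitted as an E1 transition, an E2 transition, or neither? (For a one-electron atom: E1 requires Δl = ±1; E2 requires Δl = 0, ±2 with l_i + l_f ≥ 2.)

Δl = 1 − 1 = +0; l_i + l_f = 2.
E1 (Δl = ±1): not satisfied.
E2 (Δl = 0,±2, l_i+l_f ≥ 2): satisfied.

E2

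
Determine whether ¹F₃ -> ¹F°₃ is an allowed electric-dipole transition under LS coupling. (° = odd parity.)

Reading off the term symbols: S 0→0, L 3→3, J 3→3, parity even→odd.
Parity must change: even → odd — passes.
ΔS = 0: S: 0 → 0 — passes.
ΔL = 0, ±1 (not L=0↔0): L: 3 → 3, ΔL = +0 — passes.
ΔJ = 0, ±1 (not J=0↔0): J: 3 → 3, ΔJ = +0 — passes.
All four E1 rules are satisfied.

allowed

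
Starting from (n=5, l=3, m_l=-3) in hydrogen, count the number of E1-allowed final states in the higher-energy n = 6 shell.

E1 requires Δl = ±1, so l_f ∈ {2, 4}; with 0 ≤ l_f ≤ n_f−1 = 5, the allowed l_f values are {2, 4}.
For l_f = 2: m_f ∈ {m_i−1, m_i, m_i+1} ∩ [−2, 2] = {-2} → 1 state.
For l_f = 4: m_f ∈ {m_i−1, m_i, m_i+1} ∩ [−4, 4] = {-4, -3, -2} → 3 states.
Total: 4.

4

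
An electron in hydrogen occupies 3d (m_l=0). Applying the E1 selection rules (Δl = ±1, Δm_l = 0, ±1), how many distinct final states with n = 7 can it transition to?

6

E1 requires Δl = ±1, so l_f ∈ {1, 3}; with 0 ≤ l_f ≤ n_f−1 = 6, the allowed l_f values are {1, 3}.
For l_f = 1: m_f ∈ {m_i−1, m_i, m_i+1} ∩ [−1, 1] = {-1, 0, 1} → 3 states.
For l_f = 3: m_f ∈ {m_i−1, m_i, m_i+1} ∩ [−3, 3] = {-1, 0, 1} → 3 states.
Total: 6.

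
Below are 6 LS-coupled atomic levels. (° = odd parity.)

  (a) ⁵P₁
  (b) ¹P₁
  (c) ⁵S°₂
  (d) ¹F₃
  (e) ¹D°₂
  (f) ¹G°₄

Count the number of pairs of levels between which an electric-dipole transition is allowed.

4

(a)–(b): forbidden (parity, ΔS).
(a)–(c): allowed.
(a)–(d): forbidden (parity, ΔS, ΔL, ΔJ).
(a)–(e): forbidden (ΔS).
(a)–(f): forbidden (ΔS, ΔL, ΔJ).
(b)–(c): forbidden (ΔS).
(b)–(d): forbidden (parity, ΔL, ΔJ).
(b)–(e): allowed.
(b)–(f): forbidden (ΔL, ΔJ).
(c)–(d): forbidden (ΔS, ΔL).
(c)–(e): forbidden (parity, ΔS, ΔL).
(c)–(f): forbidden (parity, ΔS, ΔL, ΔJ).
(d)–(e): allowed.
(d)–(f): allowed.
(e)–(f): forbidden (parity, ΔL, ΔJ).
Allowed pairs: 4 of 15.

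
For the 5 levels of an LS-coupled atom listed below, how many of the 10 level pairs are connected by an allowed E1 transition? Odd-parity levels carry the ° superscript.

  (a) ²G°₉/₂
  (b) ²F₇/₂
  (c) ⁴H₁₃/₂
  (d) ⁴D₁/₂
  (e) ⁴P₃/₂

(a)–(b): allowed.
(a)–(c): forbidden (ΔS, ΔJ).
(a)–(d): forbidden (ΔS, ΔL, ΔJ).
(a)–(e): forbidden (ΔS, ΔL, ΔJ).
(b)–(c): forbidden (parity, ΔS, ΔL, ΔJ).
(b)–(d): forbidden (parity, ΔS, ΔJ).
(b)–(e): forbidden (parity, ΔS, ΔL, ΔJ).
(c)–(d): forbidden (parity, ΔL, ΔJ).
(c)–(e): forbidden (parity, ΔL, ΔJ).
(d)–(e): forbidden (parity).
Allowed pairs: 1 of 10.

1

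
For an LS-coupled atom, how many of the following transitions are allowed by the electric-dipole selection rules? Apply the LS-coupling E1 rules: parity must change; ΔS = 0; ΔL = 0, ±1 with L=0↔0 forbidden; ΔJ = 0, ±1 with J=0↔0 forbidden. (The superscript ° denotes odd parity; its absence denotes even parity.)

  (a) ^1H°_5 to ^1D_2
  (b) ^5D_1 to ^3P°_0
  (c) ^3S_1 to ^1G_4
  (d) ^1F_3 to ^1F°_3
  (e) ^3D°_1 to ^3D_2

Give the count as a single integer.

2

(a) forbidden (ΔL, ΔJ fail)
(b) forbidden (ΔS fails)
(c) forbidden (parity, ΔS, ΔL, ΔJ fail)
(d) allowed
(e) allowed
Total allowed: 2 of 5.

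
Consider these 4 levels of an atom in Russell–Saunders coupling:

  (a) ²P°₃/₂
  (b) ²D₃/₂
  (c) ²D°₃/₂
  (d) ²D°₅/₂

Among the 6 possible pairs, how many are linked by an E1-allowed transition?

(a)–(b): allowed.
(a)–(c): forbidden (parity).
(a)–(d): forbidden (parity).
(b)–(c): allowed.
(b)–(d): allowed.
(c)–(d): forbidden (parity).
Allowed pairs: 3 of 6.

3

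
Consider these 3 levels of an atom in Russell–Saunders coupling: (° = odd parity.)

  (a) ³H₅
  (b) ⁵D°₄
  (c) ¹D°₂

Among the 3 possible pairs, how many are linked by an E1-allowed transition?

(a)–(b): forbidden (ΔS, ΔL).
(a)–(c): forbidden (ΔS, ΔL, ΔJ).
(b)–(c): forbidden (parity, ΔS, ΔJ).
Allowed pairs: 0 of 3.

0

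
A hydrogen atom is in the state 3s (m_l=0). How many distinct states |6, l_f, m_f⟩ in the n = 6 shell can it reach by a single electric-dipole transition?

3

E1 requires Δl = ±1, so l_f ∈ {-1, 1}; with 0 ≤ l_f ≤ n_f−1 = 5, the allowed l_f values are {1}.
For l_f = 1: m_f ∈ {m_i−1, m_i, m_i+1} ∩ [−1, 1] = {-1, 0, 1} → 3 states.
Total: 3.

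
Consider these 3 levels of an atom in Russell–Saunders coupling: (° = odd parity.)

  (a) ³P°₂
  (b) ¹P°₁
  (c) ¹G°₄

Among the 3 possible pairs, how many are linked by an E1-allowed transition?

(a)–(b): forbidden (parity, ΔS).
(a)–(c): forbidden (parity, ΔS, ΔL, ΔJ).
(b)–(c): forbidden (parity, ΔL, ΔJ).
Allowed pairs: 0 of 3.

0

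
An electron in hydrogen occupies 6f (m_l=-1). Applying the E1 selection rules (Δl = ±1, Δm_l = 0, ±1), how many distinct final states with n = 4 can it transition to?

3

E1 requires Δl = ±1, so l_f ∈ {2, 4}; with 0 ≤ l_f ≤ n_f−1 = 3, the allowed l_f values are {2}.
For l_f = 2: m_f ∈ {m_i−1, m_i, m_i+1} ∩ [−2, 2] = {-2, -1, 0} → 3 states.
Total: 3.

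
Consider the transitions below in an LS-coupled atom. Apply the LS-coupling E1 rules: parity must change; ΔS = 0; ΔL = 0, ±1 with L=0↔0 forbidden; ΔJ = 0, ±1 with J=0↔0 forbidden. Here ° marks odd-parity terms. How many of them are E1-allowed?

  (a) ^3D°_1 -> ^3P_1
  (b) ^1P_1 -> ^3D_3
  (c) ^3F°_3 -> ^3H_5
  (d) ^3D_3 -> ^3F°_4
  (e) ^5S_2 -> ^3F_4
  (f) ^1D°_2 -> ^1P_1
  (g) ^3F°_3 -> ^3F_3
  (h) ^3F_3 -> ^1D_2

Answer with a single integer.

4

(a) allowed
(b) forbidden (parity, ΔS, ΔJ fail)
(c) forbidden (ΔL, ΔJ fail)
(d) allowed
(e) forbidden (parity, ΔS, ΔL, ΔJ fail)
(f) allowed
(g) allowed
(h) forbidden (parity, ΔS fail)
Total allowed: 4 of 8.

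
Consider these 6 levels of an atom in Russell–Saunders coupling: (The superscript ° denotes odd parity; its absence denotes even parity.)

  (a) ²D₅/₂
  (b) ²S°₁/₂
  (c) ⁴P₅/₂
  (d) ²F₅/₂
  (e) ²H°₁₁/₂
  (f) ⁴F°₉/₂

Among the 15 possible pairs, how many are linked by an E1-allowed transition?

(a)–(b): forbidden (ΔL, ΔJ).
(a)–(c): forbidden (parity, ΔS).
(a)–(d): forbidden (parity).
(a)–(e): forbidden (ΔL, ΔJ).
(a)–(f): forbidden (ΔS, ΔJ).
(b)–(c): forbidden (ΔS, ΔJ).
(b)–(d): forbidden (ΔL, ΔJ).
(b)–(e): forbidden (parity, ΔL, ΔJ).
(b)–(f): forbidden (parity, ΔS, ΔL, ΔJ).
(c)–(d): forbidden (parity, ΔS, ΔL).
(c)–(e): forbidden (ΔS, ΔL, ΔJ).
(c)–(f): forbidden (ΔL, ΔJ).
(d)–(e): forbidden (ΔL, ΔJ).
(d)–(f): forbidden (ΔS, ΔJ).
(e)–(f): forbidden (parity, ΔS, ΔL).
Allowed pairs: 0 of 15.

0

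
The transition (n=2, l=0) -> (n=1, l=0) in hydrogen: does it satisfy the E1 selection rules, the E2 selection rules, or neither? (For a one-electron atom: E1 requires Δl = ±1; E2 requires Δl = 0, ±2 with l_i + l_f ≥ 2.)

Δl = 0 − 0 = +0; l_i + l_f = 0.
E1 (Δl = ±1): not satisfied.
E2 (Δl = 0,±2, l_i+l_f ≥ 2): not satisfied.

neither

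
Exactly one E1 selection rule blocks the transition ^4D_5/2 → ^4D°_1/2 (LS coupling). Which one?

the ΔJ = 0, ±1 rule

Initial level: S=3/2, L=2, J=5/2, parity even. Final level: S=3/2, L=2, J=1/2, parity odd.
Parity must change: even → odd — satisfied.
ΔS = 0: S: 3/2 → 3/2 — satisfied.
ΔL = 0, ±1 (not L=0↔0): L: 2 → 2, ΔL = +0 — satisfied.
ΔJ = 0, ±1 (not J=0↔0): J: 5/2 → 1/2, ΔJ = -2 — violated.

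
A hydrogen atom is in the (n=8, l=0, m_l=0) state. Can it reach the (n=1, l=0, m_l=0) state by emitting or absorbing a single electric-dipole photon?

forbidden

Initial l = 0, final l = 0, so Δl = +0. E1 requires Δl = ±1: fails.
Δm_l = 0 − (0) = +0. E1 requires Δm_l = 0, ±1: passes.
The transition is electric-dipole forbidden.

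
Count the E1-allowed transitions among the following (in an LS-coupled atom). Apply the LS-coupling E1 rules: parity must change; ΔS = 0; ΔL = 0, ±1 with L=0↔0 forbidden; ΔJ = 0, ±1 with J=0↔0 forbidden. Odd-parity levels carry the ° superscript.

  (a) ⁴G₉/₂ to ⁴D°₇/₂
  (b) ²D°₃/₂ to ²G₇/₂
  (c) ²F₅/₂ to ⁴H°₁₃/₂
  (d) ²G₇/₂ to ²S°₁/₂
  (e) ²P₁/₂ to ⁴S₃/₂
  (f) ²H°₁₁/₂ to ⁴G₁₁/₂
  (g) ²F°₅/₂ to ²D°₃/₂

(a) forbidden (ΔL fails)
(b) forbidden (ΔL, ΔJ fail)
(c) forbidden (ΔS, ΔL, ΔJ fail)
(d) forbidden (ΔL, ΔJ fail)
(e) forbidden (parity, ΔS fail)
(f) forbidden (ΔS fails)
(g) forbidden (parity fails)
Total allowed: 0 of 7.

0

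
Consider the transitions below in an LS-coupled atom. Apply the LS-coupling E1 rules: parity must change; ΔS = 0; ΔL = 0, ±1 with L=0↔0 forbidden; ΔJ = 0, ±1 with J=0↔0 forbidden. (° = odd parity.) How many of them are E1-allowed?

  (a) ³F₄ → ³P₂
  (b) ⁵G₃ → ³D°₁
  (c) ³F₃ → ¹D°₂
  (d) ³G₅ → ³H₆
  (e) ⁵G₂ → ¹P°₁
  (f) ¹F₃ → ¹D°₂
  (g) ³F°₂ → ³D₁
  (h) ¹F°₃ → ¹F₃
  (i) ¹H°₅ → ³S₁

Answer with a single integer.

(a) forbidden (parity, ΔL, ΔJ fail)
(b) forbidden (ΔS, ΔL, ΔJ fail)
(c) forbidden (ΔS fails)
(d) forbidden (parity fails)
(e) forbidden (ΔS, ΔL fail)
(f) allowed
(g) allowed
(h) allowed
(i) forbidden (ΔS, ΔL, ΔJ fail)
Total allowed: 3 of 9.

3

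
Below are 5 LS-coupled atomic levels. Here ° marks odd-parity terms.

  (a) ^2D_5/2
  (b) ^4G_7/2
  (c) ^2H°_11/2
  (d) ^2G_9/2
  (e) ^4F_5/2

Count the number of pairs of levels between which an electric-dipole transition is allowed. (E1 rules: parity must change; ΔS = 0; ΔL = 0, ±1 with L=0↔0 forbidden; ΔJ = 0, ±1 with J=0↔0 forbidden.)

1

(a)–(b): forbidden (parity, ΔS, ΔL).
(a)–(c): forbidden (ΔL, ΔJ).
(a)–(d): forbidden (parity, ΔL, ΔJ).
(a)–(e): forbidden (parity, ΔS).
(b)–(c): forbidden (ΔS, ΔJ).
(b)–(d): forbidden (parity, ΔS).
(b)–(e): forbidden (parity).
(c)–(d): allowed.
(c)–(e): forbidden (ΔS, ΔL, ΔJ).
(d)–(e): forbidden (parity, ΔS, ΔJ).
Allowed pairs: 1 of 10.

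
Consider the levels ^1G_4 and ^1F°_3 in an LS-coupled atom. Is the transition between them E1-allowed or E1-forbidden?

allowed

Reading off the term symbols: S 0→0, L 4→3, J 4→3, parity even→odd.
Parity must change: even → odd — passes.
ΔS = 0: S: 0 → 0 — passes.
ΔL = 0, ±1 (not L=0↔0): L: 4 → 3, ΔL = -1 — passes.
ΔJ = 0, ±1 (not J=0↔0): J: 4 → 3, ΔJ = -1 — passes.
All four E1 rules are satisfied.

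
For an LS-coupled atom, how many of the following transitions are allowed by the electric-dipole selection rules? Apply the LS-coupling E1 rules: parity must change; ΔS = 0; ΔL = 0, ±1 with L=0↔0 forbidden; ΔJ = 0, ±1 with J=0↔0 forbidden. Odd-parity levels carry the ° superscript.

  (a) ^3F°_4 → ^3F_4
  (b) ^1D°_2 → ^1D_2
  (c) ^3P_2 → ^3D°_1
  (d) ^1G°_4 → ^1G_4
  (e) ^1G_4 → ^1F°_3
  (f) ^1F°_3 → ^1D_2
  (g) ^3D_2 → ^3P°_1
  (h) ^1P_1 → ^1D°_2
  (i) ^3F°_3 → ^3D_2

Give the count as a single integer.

9

(a) allowed
(b) allowed
(c) allowed
(d) allowed
(e) allowed
(f) allowed
(g) allowed
(h) allowed
(i) allowed
Total allowed: 9 of 9.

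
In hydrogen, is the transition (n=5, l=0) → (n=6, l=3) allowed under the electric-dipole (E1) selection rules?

Initial l = 0, final l = 3, so Δl = +3. E1 requires Δl = ±1: violated.
The transition is electric-dipole forbidden.

forbidden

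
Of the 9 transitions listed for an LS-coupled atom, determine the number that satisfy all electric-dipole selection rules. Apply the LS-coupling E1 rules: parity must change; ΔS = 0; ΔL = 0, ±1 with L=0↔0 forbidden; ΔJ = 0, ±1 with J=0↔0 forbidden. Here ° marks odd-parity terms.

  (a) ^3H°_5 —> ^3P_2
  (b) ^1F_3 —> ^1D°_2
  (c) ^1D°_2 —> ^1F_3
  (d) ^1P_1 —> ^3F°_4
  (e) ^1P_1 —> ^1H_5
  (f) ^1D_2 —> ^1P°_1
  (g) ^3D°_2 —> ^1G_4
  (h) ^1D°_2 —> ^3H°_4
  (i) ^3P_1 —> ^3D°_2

(a) forbidden (ΔL, ΔJ fail)
(b) allowed
(c) allowed
(d) forbidden (ΔS, ΔL, ΔJ fail)
(e) forbidden (parity, ΔL, ΔJ fail)
(f) allowed
(g) forbidden (ΔS, ΔL, ΔJ fail)
(h) forbidden (parity, ΔS, ΔL, ΔJ fail)
(i) allowed
Total allowed: 4 of 9.

4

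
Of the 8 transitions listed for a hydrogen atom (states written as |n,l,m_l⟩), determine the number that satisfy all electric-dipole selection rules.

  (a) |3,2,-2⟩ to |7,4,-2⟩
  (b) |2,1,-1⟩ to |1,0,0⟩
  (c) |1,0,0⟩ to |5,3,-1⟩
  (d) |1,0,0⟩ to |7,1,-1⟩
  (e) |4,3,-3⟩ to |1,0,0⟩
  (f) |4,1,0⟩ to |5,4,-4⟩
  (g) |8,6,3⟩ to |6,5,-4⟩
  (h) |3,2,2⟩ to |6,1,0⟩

(a) forbidden — Δl = +2 (E1 requires Δl = ±1)
(b) allowed
(c) forbidden — Δl = +3 (E1 requires Δl = ±1)
(d) allowed
(e) forbidden — Δl = -3 (E1 requires Δl = ±1); Δm_l = +3 (E1 requires Δm_l = 0, ±1)
(f) forbidden — Δl = +3 (E1 requires Δl = ±1); Δm_l = -4 (E1 requires Δm_l = 0, ±1)
(g) forbidden — Δm_l = -7 (E1 requires Δm_l = 0, ±1)
(h) forbidden — Δm_l = -2 (E1 requires Δm_l = 0, ±1)
Total allowed: 2 of 8.

2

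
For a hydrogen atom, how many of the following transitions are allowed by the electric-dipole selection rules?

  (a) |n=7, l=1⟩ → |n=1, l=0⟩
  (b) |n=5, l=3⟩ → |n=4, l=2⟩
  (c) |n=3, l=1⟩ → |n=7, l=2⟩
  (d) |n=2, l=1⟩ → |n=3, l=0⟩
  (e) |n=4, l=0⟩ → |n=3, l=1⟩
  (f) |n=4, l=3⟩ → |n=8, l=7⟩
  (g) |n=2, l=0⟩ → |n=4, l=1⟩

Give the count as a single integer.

6

(a) allowed
(b) allowed
(c) allowed
(d) allowed
(e) allowed
(f) forbidden — Δl = +4 (E1 requires Δl = ±1)
(g) allowed
Total allowed: 6 of 7.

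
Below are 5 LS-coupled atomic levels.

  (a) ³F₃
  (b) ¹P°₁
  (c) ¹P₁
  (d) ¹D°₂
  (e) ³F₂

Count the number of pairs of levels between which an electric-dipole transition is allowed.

2

(a)–(b): forbidden (ΔS, ΔL, ΔJ).
(a)–(c): forbidden (parity, ΔS, ΔL, ΔJ).
(a)–(d): forbidden (ΔS).
(a)–(e): forbidden (parity).
(b)–(c): allowed.
(b)–(d): forbidden (parity).
(b)–(e): forbidden (ΔS, ΔL).
(c)–(d): allowed.
(c)–(e): forbidden (parity, ΔS, ΔL).
(d)–(e): forbidden (ΔS).
Allowed pairs: 2 of 10.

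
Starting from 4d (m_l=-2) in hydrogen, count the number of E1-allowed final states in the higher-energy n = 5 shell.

4

E1 requires Δl = ±1, so l_f ∈ {1, 3}; with 0 ≤ l_f ≤ n_f−1 = 4, the allowed l_f values are {1, 3}.
For l_f = 1: m_f ∈ {m_i−1, m_i, m_i+1} ∩ [−1, 1] = {-1} → 1 state.
For l_f = 3: m_f ∈ {m_i−1, m_i, m_i+1} ∩ [−3, 3] = {-3, -2, -1} → 3 states.
Total: 4.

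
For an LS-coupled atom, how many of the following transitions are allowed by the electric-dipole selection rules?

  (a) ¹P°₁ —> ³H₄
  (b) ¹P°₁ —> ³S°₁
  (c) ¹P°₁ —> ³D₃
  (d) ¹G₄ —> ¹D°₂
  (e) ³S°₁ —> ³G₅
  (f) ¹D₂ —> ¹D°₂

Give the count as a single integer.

(a) forbidden (ΔS, ΔL, ΔJ fail)
(b) forbidden (parity, ΔS fail)
(c) forbidden (ΔS, ΔJ fail)
(d) forbidden (ΔL, ΔJ fail)
(e) forbidden (ΔL, ΔJ fail)
(f) allowed
Total allowed: 1 of 6.

1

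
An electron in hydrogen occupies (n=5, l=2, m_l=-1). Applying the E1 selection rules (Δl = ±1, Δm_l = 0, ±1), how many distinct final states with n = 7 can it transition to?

E1 requires Δl = ±1, so l_f ∈ {1, 3}; with 0 ≤ l_f ≤ n_f−1 = 6, the allowed l_f values are {1, 3}.
For l_f = 1: m_f ∈ {m_i−1, m_i, m_i+1} ∩ [−1, 1] = {-1, 0} → 2 states.
For l_f = 3: m_f ∈ {m_i−1, m_i, m_i+1} ∩ [−3, 3] = {-2, -1, 0} → 3 states.
Total: 5.

5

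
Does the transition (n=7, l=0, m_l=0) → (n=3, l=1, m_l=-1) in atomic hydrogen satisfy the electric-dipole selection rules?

Initial l = 0, final l = 1, so Δl = +1. E1 requires Δl = ±1: ✓.
m_l: 0 → -1 (Δm_l = -1). |Δm_l| ≤ 1 ✓.
All E1 selection rules are satisfied.

allowed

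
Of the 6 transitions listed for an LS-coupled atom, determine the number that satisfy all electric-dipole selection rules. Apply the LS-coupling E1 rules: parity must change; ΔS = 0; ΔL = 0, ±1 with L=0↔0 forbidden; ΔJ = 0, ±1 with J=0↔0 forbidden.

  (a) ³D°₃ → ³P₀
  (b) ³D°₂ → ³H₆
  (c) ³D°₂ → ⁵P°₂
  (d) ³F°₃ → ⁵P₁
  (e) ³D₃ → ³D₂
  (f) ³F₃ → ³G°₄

1

(a) forbidden (ΔJ fails)
(b) forbidden (ΔL, ΔJ fail)
(c) forbidden (parity, ΔS fail)
(d) forbidden (ΔS, ΔL, ΔJ fail)
(e) forbidden (parity fails)
(f) allowed
Total allowed: 1 of 6.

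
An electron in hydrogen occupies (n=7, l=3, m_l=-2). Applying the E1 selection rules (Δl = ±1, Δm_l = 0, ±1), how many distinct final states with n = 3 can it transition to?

2

E1 requires Δl = ±1, so l_f ∈ {2, 4}; with 0 ≤ l_f ≤ n_f−1 = 2, the allowed l_f values are {2}.
For l_f = 2: m_f ∈ {m_i−1, m_i, m_i+1} ∩ [−2, 2] = {-2, -1} → 2 states.
Total: 2.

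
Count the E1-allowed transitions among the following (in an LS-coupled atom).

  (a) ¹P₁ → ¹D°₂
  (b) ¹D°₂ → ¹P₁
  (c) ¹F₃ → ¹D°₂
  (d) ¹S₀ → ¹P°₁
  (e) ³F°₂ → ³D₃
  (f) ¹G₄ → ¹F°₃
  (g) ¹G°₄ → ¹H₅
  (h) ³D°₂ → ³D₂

8

(a) allowed
(b) allowed
(c) allowed
(d) allowed
(e) allowed
(f) allowed
(g) allowed
(h) allowed
Total allowed: 8 of 8.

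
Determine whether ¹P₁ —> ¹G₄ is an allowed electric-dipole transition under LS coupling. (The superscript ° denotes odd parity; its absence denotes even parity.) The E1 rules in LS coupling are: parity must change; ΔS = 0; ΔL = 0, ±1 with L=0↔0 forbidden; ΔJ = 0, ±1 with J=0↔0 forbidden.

forbidden

Parity must change: even → even — fails.
ΔS = 0: S: 0 → 0 — passes.
ΔL = 0, ±1 (not L=0↔0): L: 1 → 4, ΔL = +3 — fails.
ΔJ = 0, ±1 (not J=0↔0): J: 1 → 4, ΔJ = +3 — fails.
Rule(s) violated: parity, ΔL, ΔJ.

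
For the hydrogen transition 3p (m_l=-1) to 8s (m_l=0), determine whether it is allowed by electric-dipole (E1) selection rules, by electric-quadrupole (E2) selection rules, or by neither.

Δl = 0 − 1 = -1; l_i + l_f = 1.
Δm_l = +1.
E1 (Δl = ±1, |Δm_l| ≤ 1): satisfied.
E2 (Δl = 0,±2, l_i+l_f ≥ 2, |Δm_l| ≤ 2): not satisfied.

E1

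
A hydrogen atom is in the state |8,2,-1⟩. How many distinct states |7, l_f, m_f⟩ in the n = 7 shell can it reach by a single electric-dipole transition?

5

E1 requires Δl = ±1, so l_f ∈ {1, 3}; with 0 ≤ l_f ≤ n_f−1 = 6, the allowed l_f values are {1, 3}.
For l_f = 1: m_f ∈ {m_i−1, m_i, m_i+1} ∩ [−1, 1] = {-1, 0} → 2 states.
For l_f = 3: m_f ∈ {m_i−1, m_i, m_i+1} ∩ [−3, 3] = {-2, -1, 0} → 3 states.
Total: 5.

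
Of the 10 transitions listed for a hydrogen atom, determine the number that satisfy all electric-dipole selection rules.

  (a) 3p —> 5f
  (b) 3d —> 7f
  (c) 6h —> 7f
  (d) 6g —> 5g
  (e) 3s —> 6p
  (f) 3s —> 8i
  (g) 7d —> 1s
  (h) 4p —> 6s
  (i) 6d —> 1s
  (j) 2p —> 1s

4

(a) forbidden — Δl = +2 (E1 requires Δl = ±1)
(b) allowed
(c) forbidden — Δl = -2 (E1 requires Δl = ±1)
(d) forbidden — Δl = +0 (E1 requires Δl = ±1)
(e) allowed
(f) forbidden — Δl = +6 (E1 requires Δl = ±1)
(g) forbidden — Δl = -2 (E1 requires Δl = ±1)
(h) allowed
(i) forbidden — Δl = -2 (E1 requires Δl = ±1)
(j) allowed
Total allowed: 4 of 10.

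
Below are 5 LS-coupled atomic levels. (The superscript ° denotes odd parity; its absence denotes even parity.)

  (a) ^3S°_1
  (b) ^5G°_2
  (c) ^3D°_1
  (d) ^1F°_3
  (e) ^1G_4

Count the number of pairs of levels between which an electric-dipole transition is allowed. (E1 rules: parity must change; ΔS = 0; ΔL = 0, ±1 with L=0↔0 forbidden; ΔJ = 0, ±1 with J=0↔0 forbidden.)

(a)–(b): forbidden (parity, ΔS, ΔL).
(a)–(c): forbidden (parity, ΔL).
(a)–(d): forbidden (parity, ΔS, ΔL, ΔJ).
(a)–(e): forbidden (ΔS, ΔL, ΔJ).
(b)–(c): forbidden (parity, ΔS, ΔL).
(b)–(d): forbidden (parity, ΔS).
(b)–(e): forbidden (ΔS, ΔJ).
(c)–(d): forbidden (parity, ΔS, ΔJ).
(c)–(e): forbidden (ΔS, ΔL, ΔJ).
(d)–(e): allowed.
Allowed pairs: 1 of 10.

1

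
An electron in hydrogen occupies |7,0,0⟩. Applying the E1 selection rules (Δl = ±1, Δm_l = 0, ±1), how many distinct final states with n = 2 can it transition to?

3

E1 requires Δl = ±1, so l_f ∈ {-1, 1}; with 0 ≤ l_f ≤ n_f−1 = 1, the allowed l_f values are {1}.
For l_f = 1: m_f ∈ {m_i−1, m_i, m_i+1} ∩ [−1, 1] = {-1, 0, 1} → 3 states.
Total: 3.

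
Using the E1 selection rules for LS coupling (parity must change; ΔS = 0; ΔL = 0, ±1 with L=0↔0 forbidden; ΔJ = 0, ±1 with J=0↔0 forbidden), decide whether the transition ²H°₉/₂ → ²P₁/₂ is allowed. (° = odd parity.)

Parity must change: odd → even — passes.
ΔS = 0: S: 1/2 → 1/2 — passes.
ΔL = 0, ±1 (not L=0↔0): L: 5 → 1, ΔL = -4 — fails.
ΔJ = 0, ±1 (not J=0↔0): J: 9/2 → 1/2, ΔJ = -4 — fails.
Rule(s) violated: ΔL, ΔJ.

forbidden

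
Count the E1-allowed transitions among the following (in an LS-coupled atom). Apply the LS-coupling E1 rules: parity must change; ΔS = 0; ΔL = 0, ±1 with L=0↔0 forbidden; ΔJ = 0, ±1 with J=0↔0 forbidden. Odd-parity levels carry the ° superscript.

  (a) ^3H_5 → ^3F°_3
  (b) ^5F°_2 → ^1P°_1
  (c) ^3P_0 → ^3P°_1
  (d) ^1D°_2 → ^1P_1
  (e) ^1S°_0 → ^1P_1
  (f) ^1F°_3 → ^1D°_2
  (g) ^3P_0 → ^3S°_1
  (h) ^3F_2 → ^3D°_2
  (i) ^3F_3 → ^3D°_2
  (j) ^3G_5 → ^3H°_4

(a) forbidden (ΔL, ΔJ fail)
(b) forbidden (parity, ΔS, ΔL fail)
(c) allowed
(d) allowed
(e) allowed
(f) forbidden (parity fails)
(g) allowed
(h) allowed
(i) allowed
(j) allowed
Total allowed: 7 of 10.

7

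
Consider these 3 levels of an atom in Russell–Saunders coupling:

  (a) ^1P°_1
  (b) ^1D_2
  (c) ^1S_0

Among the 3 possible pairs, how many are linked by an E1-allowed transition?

2

(a)–(b): allowed.
(a)–(c): allowed.
(b)–(c): forbidden (parity, ΔL, ΔJ).
Allowed pairs: 2 of 3.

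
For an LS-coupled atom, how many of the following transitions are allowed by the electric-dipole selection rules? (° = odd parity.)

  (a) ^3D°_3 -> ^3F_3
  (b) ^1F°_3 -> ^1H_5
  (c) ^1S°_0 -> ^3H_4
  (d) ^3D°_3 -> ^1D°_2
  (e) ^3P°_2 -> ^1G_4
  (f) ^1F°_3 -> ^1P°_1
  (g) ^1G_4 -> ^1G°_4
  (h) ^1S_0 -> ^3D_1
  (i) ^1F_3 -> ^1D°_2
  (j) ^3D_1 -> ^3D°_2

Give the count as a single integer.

(a) allowed
(b) forbidden (ΔL, ΔJ fail)
(c) forbidden (ΔS, ΔL, ΔJ fail)
(d) forbidden (parity, ΔS fail)
(e) forbidden (ΔS, ΔL, ΔJ fail)
(f) forbidden (parity, ΔL, ΔJ fail)
(g) allowed
(h) forbidden (parity, ΔS, ΔL fail)
(i) allowed
(j) allowed
Total allowed: 4 of 10.

4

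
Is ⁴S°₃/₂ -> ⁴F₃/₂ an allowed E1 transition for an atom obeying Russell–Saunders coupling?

Initial level: S=3/2, L=0, J=3/2, parity odd. Final level: S=3/2, L=3, J=3/2, parity even.
ΔJ = 0, ±1 (not J=0↔0): J: 3/2 → 3/2, ΔJ = +0 — satisfied.
ΔS = 0: S: 3/2 → 3/2 — satisfied.
ΔL = 0, ±1 (not L=0↔0): L: 0 → 3, ΔL = +3 — violated.
Parity must change: odd → even — satisfied.
Rule(s) violated: ΔL.

forbidden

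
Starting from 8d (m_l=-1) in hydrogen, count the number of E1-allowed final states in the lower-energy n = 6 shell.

5

E1 requires Δl = ±1, so l_f ∈ {1, 3}; with 0 ≤ l_f ≤ n_f−1 = 5, the allowed l_f values are {1, 3}.
For l_f = 1: m_f ∈ {m_i−1, m_i, m_i+1} ∩ [−1, 1] = {-1, 0} → 2 states.
For l_f = 3: m_f ∈ {m_i−1, m_i, m_i+1} ∩ [−3, 3] = {-2, -1, 0} → 3 states.
Total: 5.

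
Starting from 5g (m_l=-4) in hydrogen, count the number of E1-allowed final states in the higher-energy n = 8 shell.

E1 requires Δl = ±1, so l_f ∈ {3, 5}; with 0 ≤ l_f ≤ n_f−1 = 7, the allowed l_f values are {3, 5}.
For l_f = 3: m_f ∈ {m_i−1, m_i, m_i+1} ∩ [−3, 3] = {-3} → 1 state.
For l_f = 5: m_f ∈ {m_i−1, m_i, m_i+1} ∩ [−5, 5] = {-5, -4, -3} → 3 states.
Total: 4.

4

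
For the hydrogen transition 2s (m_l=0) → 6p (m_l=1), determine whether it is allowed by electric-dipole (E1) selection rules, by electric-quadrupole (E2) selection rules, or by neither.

Δl = 1 − 0 = +1; l_i + l_f = 1.
Δm_l = +1.
E1 (Δl = ±1, |Δm_l| ≤ 1): satisfied.
E2 (Δl = 0,±2, l_i+l_f ≥ 2, |Δm_l| ≤ 2): not satisfied.

E1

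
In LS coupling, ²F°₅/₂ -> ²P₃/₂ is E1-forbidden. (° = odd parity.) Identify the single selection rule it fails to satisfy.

Initial level: S=1/2, L=3, J=5/2, parity odd. Final level: S=1/2, L=1, J=3/2, parity even.
Parity must change: odd → even — passes.
ΔS = 0: S: 1/2 → 1/2 — passes.
ΔL = 0, ±1 (not L=0↔0): L: 3 → 1, ΔL = -2 — fails.
ΔJ = 0, ±1 (not J=0↔0): J: 5/2 → 3/2, ΔJ = -1 — passes.

the ΔL = 0, ±1 rule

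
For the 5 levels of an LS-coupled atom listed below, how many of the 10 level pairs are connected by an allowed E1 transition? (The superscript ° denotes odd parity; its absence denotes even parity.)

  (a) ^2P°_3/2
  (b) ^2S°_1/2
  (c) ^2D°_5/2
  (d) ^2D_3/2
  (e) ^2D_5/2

(a)–(b): forbidden (parity).
(a)–(c): forbidden (parity).
(a)–(d): allowed.
(a)–(e): allowed.
(b)–(c): forbidden (parity, ΔL, ΔJ).
(b)–(d): forbidden (ΔL).
(b)–(e): forbidden (ΔL, ΔJ).
(c)–(d): allowed.
(c)–(e): allowed.
(d)–(e): forbidden (parity).
Allowed pairs: 4 of 10.

4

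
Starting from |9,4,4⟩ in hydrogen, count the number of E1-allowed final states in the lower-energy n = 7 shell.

4

E1 requires Δl = ±1, so l_f ∈ {3, 5}; with 0 ≤ l_f ≤ n_f−1 = 6, the allowed l_f values are {3, 5}.
For l_f = 3: m_f ∈ {m_i−1, m_i, m_i+1} ∩ [−3, 3] = {3} → 1 state.
For l_f = 5: m_f ∈ {m_i−1, m_i, m_i+1} ∩ [−5, 5] = {3, 4, 5} → 3 states.
Total: 4.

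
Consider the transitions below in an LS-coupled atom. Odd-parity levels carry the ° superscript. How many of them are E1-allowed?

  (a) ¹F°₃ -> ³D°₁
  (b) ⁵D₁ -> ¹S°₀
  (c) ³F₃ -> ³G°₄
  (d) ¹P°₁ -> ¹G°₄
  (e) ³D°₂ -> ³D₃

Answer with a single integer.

(a) forbidden (parity, ΔS, ΔJ fail)
(b) forbidden (ΔS, ΔL fail)
(c) allowed
(d) forbidden (parity, ΔL, ΔJ fail)
(e) allowed
Total allowed: 2 of 5.

2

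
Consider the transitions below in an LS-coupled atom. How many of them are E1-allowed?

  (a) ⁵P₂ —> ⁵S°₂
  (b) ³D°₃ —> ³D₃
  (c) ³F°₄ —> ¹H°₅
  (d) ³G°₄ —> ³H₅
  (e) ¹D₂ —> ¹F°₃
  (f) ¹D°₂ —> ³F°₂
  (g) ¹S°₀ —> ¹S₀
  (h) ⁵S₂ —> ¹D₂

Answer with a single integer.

4

(a) allowed
(b) allowed
(c) forbidden (parity, ΔS, ΔL fail)
(d) allowed
(e) allowed
(f) forbidden (parity, ΔS fail)
(g) forbidden (ΔL, ΔJ fail)
(h) forbidden (parity, ΔS, ΔL fail)
Total allowed: 4 of 8.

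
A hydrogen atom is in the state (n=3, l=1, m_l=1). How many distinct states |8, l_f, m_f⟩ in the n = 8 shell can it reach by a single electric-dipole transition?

4

E1 requires Δl = ±1, so l_f ∈ {0, 2}; with 0 ≤ l_f ≤ n_f−1 = 7, the allowed l_f values are {0, 2}.
For l_f = 0: m_f ∈ {m_i−1, m_i, m_i+1} ∩ [−0, 0] = {0} → 1 state.
For l_f = 2: m_f ∈ {m_i−1, m_i, m_i+1} ∩ [−2, 2] = {0, 1, 2} → 3 states.
Total: 4.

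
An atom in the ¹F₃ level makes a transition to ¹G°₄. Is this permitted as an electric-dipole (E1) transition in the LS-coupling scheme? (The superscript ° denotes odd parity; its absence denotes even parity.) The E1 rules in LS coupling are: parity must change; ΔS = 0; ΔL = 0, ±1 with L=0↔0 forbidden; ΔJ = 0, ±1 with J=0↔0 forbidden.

Parity must change: even → odd — ✓.
ΔS = 0: S: 0 → 0 — ✓.
ΔL = 0, ±1 (not L=0↔0): L: 3 → 4, ΔL = +1 — ✓.
ΔJ = 0, ±1 (not J=0↔0): J: 3 → 4, ΔJ = +1 — ✓.
All four E1 rules are satisfied.

allowed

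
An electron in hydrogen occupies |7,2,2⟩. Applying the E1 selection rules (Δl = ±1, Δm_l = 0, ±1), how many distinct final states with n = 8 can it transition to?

4

E1 requires Δl = ±1, so l_f ∈ {1, 3}; with 0 ≤ l_f ≤ n_f−1 = 7, the allowed l_f values are {1, 3}.
For l_f = 1: m_f ∈ {m_i−1, m_i, m_i+1} ∩ [−1, 1] = {1} → 1 state.
For l_f = 3: m_f ∈ {m_i−1, m_i, m_i+1} ∩ [−3, 3] = {1, 2, 3} → 3 states.
Total: 4.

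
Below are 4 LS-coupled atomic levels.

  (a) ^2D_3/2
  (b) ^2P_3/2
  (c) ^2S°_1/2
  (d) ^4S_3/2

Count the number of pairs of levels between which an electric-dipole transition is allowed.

1

(a)–(b): forbidden (parity).
(a)–(c): forbidden (ΔL).
(a)–(d): forbidden (parity, ΔS, ΔL).
(b)–(c): allowed.
(b)–(d): forbidden (parity, ΔS).
(c)–(d): forbidden (ΔS, ΔL).
Allowed pairs: 1 of 6.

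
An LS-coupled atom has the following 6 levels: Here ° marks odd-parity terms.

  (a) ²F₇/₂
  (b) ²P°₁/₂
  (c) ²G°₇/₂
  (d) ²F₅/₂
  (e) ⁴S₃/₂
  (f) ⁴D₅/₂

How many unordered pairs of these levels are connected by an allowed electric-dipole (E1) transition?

(a)–(b): forbidden (ΔL, ΔJ).
(a)–(c): allowed.
(a)–(d): forbidden (parity).
(a)–(e): forbidden (parity, ΔS, ΔL, ΔJ).
(a)–(f): forbidden (parity, ΔS).
(b)–(c): forbidden (parity, ΔL, ΔJ).
(b)–(d): forbidden (ΔL, ΔJ).
(b)–(e): forbidden (ΔS).
(b)–(f): forbidden (ΔS, ΔJ).
(c)–(d): allowed.
(c)–(e): forbidden (ΔS, ΔL, ΔJ).
(c)–(f): forbidden (ΔS, ΔL).
(d)–(e): forbidden (parity, ΔS, ΔL).
(d)–(f): forbidden (parity, ΔS).
(e)–(f): forbidden (parity, ΔL).
Allowed pairs: 2 of 15.

2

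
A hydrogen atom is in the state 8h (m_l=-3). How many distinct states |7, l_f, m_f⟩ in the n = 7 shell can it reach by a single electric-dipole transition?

6

E1 requires Δl = ±1, so l_f ∈ {4, 6}; with 0 ≤ l_f ≤ n_f−1 = 6, the allowed l_f values are {4, 6}.
For l_f = 4: m_f ∈ {m_i−1, m_i, m_i+1} ∩ [−4, 4] = {-4, -3, -2} → 3 states.
For l_f = 6: m_f ∈ {m_i−1, m_i, m_i+1} ∩ [−6, 6] = {-4, -3, -2} → 3 states.
Total: 6.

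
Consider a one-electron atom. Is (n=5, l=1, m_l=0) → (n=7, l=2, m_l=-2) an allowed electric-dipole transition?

forbidden

l: 1 → 2 (Δl = +1). Δl = ±1 ok.
m_l: 0 → -2 (Δm_l = -2). |Δm_l| ≤ 1 fails.
The transition is electric-dipole forbidden.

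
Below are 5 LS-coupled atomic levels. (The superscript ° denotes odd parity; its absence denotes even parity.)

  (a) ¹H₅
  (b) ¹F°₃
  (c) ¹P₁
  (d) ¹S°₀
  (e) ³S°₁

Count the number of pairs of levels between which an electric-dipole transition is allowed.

(a)–(b): forbidden (ΔL, ΔJ).
(a)–(c): forbidden (parity, ΔL, ΔJ).
(a)–(d): forbidden (ΔL, ΔJ).
(a)–(e): forbidden (ΔS, ΔL, ΔJ).
(b)–(c): forbidden (ΔL, ΔJ).
(b)–(d): forbidden (parity, ΔL, ΔJ).
(b)–(e): forbidden (parity, ΔS, ΔL, ΔJ).
(c)–(d): allowed.
(c)–(e): forbidden (ΔS).
(d)–(e): forbidden (parity, ΔS, ΔL).
Allowed pairs: 1 of 10.

1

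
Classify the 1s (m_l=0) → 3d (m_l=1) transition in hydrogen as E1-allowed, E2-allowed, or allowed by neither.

E2

Δl = 2 − 0 = +2; l_i + l_f = 2.
Δm_l = +1.
E1 (Δl = ±1, |Δm_l| ≤ 1): not satisfied.
E2 (Δl = 0,±2, l_i+l_f ≥ 2, |Δm_l| ≤ 2): satisfied.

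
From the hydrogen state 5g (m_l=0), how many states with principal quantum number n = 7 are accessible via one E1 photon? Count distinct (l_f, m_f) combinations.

E1 requires Δl = ±1, so l_f ∈ {3, 5}; with 0 ≤ l_f ≤ n_f−1 = 6, the allowed l_f values are {3, 5}.
For l_f = 3: m_f ∈ {m_i−1, m_i, m_i+1} ∩ [−3, 3] = {-1, 0, 1} → 3 states.
For l_f = 5: m_f ∈ {m_i−1, m_i, m_i+1} ∩ [−5, 5] = {-1, 0, 1} → 3 states.
Total: 6.

6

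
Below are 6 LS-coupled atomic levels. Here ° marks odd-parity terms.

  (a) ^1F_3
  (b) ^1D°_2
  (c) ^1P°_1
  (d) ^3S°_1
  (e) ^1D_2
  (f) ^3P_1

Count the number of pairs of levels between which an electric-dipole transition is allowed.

(a)–(b): allowed.
(a)–(c): forbidden (ΔL, ΔJ).
(a)–(d): forbidden (ΔS, ΔL, ΔJ).
(a)–(e): forbidden (parity).
(a)–(f): forbidden (parity, ΔS, ΔL, ΔJ).
(b)–(c): forbidden (parity).
(b)–(d): forbidden (parity, ΔS, ΔL).
(b)–(e): allowed.
(b)–(f): forbidden (ΔS).
(c)–(d): forbidden (parity, ΔS).
(c)–(e): allowed.
(c)–(f): forbidden (ΔS).
(d)–(e): forbidden (ΔS, ΔL).
(d)–(f): allowed.
(e)–(f): forbidden (parity, ΔS).
Allowed pairs: 4 of 15.

4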